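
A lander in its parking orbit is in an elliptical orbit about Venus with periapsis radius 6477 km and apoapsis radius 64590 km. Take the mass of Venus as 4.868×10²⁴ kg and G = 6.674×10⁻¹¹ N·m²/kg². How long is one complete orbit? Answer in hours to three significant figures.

T ≈ 20.5 hours

μ = GM = 6.674×10⁻¹¹ × 4.868×10²⁴ = 3.249×10¹⁴ m³/s².
Semi-major axis a = (r_p + r_a)/2 = (6477.0 + 64590)/2 = 35534 km = 3.553×10⁷ m.
By Kepler's third law T = 2π√(a³/μ) = 2π × 1.175×10⁴ = 7.384×10⁴ s.
= 20.51 hours.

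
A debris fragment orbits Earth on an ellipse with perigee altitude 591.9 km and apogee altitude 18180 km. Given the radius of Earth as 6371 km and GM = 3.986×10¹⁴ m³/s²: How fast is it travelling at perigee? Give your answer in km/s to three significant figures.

r_p = 6371 + 591.9 = 6962.9 km = 6.9629×10⁶ m.
r_a = 6371 + 18180 = 24551 km = 2.4551×10⁷ m.
Semi-major axis a = (r_p + r_a)/2 = 15757 km = 1.576×10⁷ m.
Vis-viva: v² = μ(2/r − 1/a) = 3.986×10¹⁴ × (2.872×10⁻⁷ − 6.346×10⁻⁸) = 8.920×10⁷ m²/s².
v = 9444 m/s = 9.444 km/s.

v ≈ 9.44 km/s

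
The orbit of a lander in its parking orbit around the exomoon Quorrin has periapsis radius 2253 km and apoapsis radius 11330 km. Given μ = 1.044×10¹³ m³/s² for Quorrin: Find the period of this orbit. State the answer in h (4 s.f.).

Semi-major axis a = (r_p + r_a)/2 = (2253.0 + 11330)/2 = 6791.5 km = 6.792×10⁶ m.
By Kepler's third law T = 2π√(a³/μ) = 2π × 5.478×10³ = 3.442×10⁴ s.
= 9.560 h.

T ≈ 9.560 h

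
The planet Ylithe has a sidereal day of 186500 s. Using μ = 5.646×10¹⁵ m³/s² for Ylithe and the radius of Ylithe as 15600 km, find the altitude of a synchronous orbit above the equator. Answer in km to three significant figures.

A synchronous orbit has period T, so by Kepler's third law a = (μT²/4π²)^(1/3).
μT²/4π² = 5.646×10¹⁵ × (1.865×10⁵)² / 39.48 = 4.974×10²⁴ m³.
a = 1.707×10⁸ m = 1.7071×10⁵ km.
Altitude h = a − R = 1.7071×10⁵ − 15600 = 1.5511×10⁵ km.

h_sync ≈ 1.55×10⁵ km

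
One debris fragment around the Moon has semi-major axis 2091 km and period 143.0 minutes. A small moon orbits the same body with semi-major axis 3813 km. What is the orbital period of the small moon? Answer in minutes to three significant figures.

T₂ ≈ 352 minutes

Kepler's third law: T² ∝ a³, so T₂ = T₁ (a₂/a₁)^(3/2).
a₂/a₁ = 1.824, (a₂/a₁)^(3/2) = 2.462.
T₂ = 143.0 × 2.462 = 352.1 minutes.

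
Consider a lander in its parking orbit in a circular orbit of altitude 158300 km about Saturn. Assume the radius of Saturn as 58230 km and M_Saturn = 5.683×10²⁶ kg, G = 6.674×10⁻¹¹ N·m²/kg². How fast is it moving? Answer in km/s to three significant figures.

v ≈ 13.2 km/s

μ = GM = 6.674×10⁻¹¹ × 5.683×10²⁶ = 3.793×10¹⁶ m³/s².
r = 58230 + 158300 = 216530 km = 2.1653×10⁸ m.
For a circular orbit v = √(μ/r) = √(3.793×10¹⁶ / 2.165×10⁸) = √(1.752×10⁸) = 13230 m/s.
That is 13.23 km/s.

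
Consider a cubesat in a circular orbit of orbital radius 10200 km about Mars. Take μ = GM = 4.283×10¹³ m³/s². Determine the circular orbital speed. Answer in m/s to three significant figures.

v ≈ 2050 m/s

r = 10200 km = 1.020×10⁷ m.
For a circular orbit v = √(μ/r) = √(4.283×10¹³ / 1.020×10⁷) = √(4.199×10⁶) = 2049 m/s.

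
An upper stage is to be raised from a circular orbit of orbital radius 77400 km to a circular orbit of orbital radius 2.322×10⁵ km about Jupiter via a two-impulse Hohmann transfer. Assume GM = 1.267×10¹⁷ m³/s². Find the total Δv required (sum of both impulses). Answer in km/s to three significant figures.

r₁ = 77400 km = 7.740×10⁷ m.
r₂ = 2.322×10⁵ km = 2.322×10⁸ m.
Transfer ellipse a_t = (r₁ + r₂)/2 = 1.548×10⁸ m.
At r₁: circular v_c1 = √(μ/r₁) = 40460 m/s; transfer-perijove v_p = √[μ(2/r₁ − 1/a_t)] = 49550 m/s.
Δv₁ = v_p − v_c1 = 9093 m/s.
At r₂: circular v_c2 = √(μ/r₂) = 23360 m/s; transfer-apojove v_a = √[μ(2/r₂ − 1/a_t)] = 16520 m/s.
Δv₂ = v_c2 − v_a = 6842 m/s.
Total Δv = Δv₁ + Δv₂ = 15930 m/s = 15.93 km/s.

Δv_total ≈ 15.9 km/s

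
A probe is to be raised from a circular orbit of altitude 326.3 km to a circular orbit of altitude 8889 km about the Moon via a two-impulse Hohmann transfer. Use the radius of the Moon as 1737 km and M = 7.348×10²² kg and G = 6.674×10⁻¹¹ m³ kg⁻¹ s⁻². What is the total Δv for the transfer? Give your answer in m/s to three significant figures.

μ = GM = 6.674×10⁻¹¹ × 7.348×10²² = 4.904×10¹² m³/s².
r₁ = 1737 + 326.3 = 2063.3 km = 2.0633×10⁶ m.
r₂ = 1737 + 8889 = 10626 km = 1.0626×10⁷ m.
Transfer ellipse a_t = (r₁ + r₂)/2 = 6.345×10⁶ m.
At r₁: circular v_c1 = √(μ/r₁) = 1542 m/s; transfer-perilune v_p = √[μ(2/r₁ − 1/a_t)] = 1995 m/s.
Δv₁ = v_p − v_c1 = 453.5 m/s.
At r₂: circular v_c2 = √(μ/r₂) = 679.3 m/s; transfer-apolune v_a = √[μ(2/r₂ − 1/a_t)] = 387.4 m/s.
Δv₂ = v_c2 − v_a = 291.9 m/s.
Total Δv = Δv₁ + Δv₂ = 745.4 m/s.

Δv_total ≈ 745 m/s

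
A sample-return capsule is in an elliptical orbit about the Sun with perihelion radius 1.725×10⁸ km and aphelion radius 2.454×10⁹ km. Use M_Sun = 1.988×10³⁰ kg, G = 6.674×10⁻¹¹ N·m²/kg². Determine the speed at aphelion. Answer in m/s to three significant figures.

μ = GM = 6.674×10⁻¹¹ × 1.988×10³⁰ = 1.327×10²⁰ m³/s².
Semi-major axis a = (r_p + r_a)/2 = 1.3132×10⁹ km = 1.313×10¹² m.
Vis-viva: v² = μ(2/r − 1/a) = 1.327×10²⁰ × (8.150×10⁻¹³ − 7.615×10⁻¹³) = 7.102×10⁶ m²/s².
v = 2665 m/s.

v ≈ 2660 m/s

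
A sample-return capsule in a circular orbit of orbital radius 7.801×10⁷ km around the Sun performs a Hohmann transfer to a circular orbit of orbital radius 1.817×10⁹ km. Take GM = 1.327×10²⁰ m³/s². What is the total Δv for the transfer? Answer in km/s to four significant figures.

r₁ = 7.801×10⁷ km = 7.801×10¹⁰ m.
r₂ = 1.817×10⁹ km = 1.817×10¹² m.
Transfer ellipse a_t = (r₁ + r₂)/2 = 9.475×10¹¹ m.
At r₁: circular v_c1 = √(μ/r₁) = 41240 m/s; transfer-perihelion v_p = √[μ(2/r₁ − 1/a_t)] = 57110 m/s.
Δv₁ = v_p − v_c1 = 15870 m/s.
At r₂: circular v_c2 = √(μ/r₂) = 8546 m/s; transfer-aphelion v_a = √[μ(2/r₂ − 1/a_t)] = 2452 m/s.
Δv₂ = v_c2 − v_a = 6094 m/s.
Total Δv = Δv₁ + Δv₂ = 21960 m/s = 21.96 km/s.

Δv_total ≈ 21.96 km/s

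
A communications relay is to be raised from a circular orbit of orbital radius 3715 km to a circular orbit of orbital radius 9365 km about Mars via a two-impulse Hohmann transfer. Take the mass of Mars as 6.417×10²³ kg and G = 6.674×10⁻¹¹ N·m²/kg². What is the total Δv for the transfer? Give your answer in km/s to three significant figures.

Δv_total ≈ 1.19 km/s

μ = GM = 6.674×10⁻¹¹ × 6.417×10²³ = 4.283×10¹³ m³/s².
r₁ = 3715 km = 3.715×10⁶ m.
r₂ = 9365 km = 9.365×10⁶ m.
Transfer ellipse a_t = (r₁ + r₂)/2 = 6.540×10⁶ m.
At r₁: circular v_c1 = √(μ/r₁) = 3395 m/s; transfer-periapsis v_p = √[μ(2/r₁ − 1/a_t)] = 4063 m/s.
Δv₁ = v_p − v_c1 = 667.7 m/s.
At r₂: circular v_c2 = √(μ/r₂) = 2138 m/s; transfer-apoapsis v_a = √[μ(2/r₂ − 1/a_t)] = 1612 m/s.
Δv₂ = v_c2 − v_a = 526.7 m/s.
Total Δv = Δv₁ + Δv₂ = 1194 m/s = 1.194 km/s.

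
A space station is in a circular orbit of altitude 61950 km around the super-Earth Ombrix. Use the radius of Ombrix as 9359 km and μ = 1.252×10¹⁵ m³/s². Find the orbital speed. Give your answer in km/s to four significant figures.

r = 9359 + 61950 = 71309 km = 7.1309×10⁷ m.
For a circular orbit v = √(μ/r) = √(1.252×10¹⁵ / 7.131×10⁷) = √(1.756×10⁷) = 4190 m/s.
That is 4.190 km/s.

v ≈ 4.190 km/s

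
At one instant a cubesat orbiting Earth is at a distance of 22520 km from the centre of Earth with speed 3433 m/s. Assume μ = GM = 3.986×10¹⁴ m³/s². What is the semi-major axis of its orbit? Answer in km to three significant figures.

r = 2.252×10⁷ m.
Specific orbital energy ε = v²/2 − μ/r = (3433)²/2 − 3.986×10¹⁴/2.252×10⁷ = -1.181×10⁷ J/kg.
Since ε = −μ/(2a), a = −μ/(2ε) = 1.688×10⁷ m = 16880 km.

a ≈ 16900 km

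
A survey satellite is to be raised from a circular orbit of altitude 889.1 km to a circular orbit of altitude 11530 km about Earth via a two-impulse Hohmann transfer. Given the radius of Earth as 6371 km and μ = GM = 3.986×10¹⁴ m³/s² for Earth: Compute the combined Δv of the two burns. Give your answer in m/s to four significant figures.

Δv_total ≈ 2563 m/s

r₁ = 6371 + 889.1 = 7260.1 km = 7.2601×10⁶ m.
r₂ = 6371 + 11530 = 17901 km = 1.7901×10⁷ m.
Transfer ellipse a_t = (r₁ + r₂)/2 = 1.258×10⁷ m.
At r₁: circular v_c1 = √(μ/r₁) = 7410 m/s; transfer-perigee v_p = √[μ(2/r₁ − 1/a_t)] = 8839 m/s.
Δv₁ = v_p − v_c1 = 1429 m/s.
At r₂: circular v_c2 = √(μ/r₂) = 4719 m/s; transfer-apogee v_a = √[μ(2/r₂ − 1/a_t)] = 3585 m/s.
Δv₂ = v_c2 − v_a = 1134 m/s.
Total Δv = Δv₁ + Δv₂ = 2563 m/s.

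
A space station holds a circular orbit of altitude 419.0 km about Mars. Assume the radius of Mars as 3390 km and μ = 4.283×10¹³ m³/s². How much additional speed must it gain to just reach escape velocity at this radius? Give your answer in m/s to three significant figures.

Δv ≈ 1390 m/s

r = 3390 + 419.0 = 3809.0 km = 3.8090×10⁶ m.
Circular speed v_c = √(μ/r) = 3353 m/s.
Escape speed v_esc = √(2μ/r) = √2 × v_c = 4742 m/s.
Δv = v_esc − v_c = 1389 m/s.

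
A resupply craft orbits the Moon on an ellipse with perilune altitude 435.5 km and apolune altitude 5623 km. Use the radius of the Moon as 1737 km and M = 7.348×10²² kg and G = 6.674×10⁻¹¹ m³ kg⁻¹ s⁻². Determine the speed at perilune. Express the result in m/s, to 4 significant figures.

v ≈ 1867 m/s

μ = GM = 6.674×10⁻¹¹ × 7.348×10²² = 4.904×10¹² m³/s².
r_p = 1737 + 435.5 = 2172.5 km = 2.1725×10⁶ m.
r_a = 1737 + 5623 = 7360.0 km = 7.3600×10⁶ m.
Semi-major axis a = (r_p + r_a)/2 = 4766.2 km = 4.766×10⁶ m.
Vis-viva: v² = μ(2/r − 1/a) = 4.904×10¹² × (9.206×10⁻⁷ − 2.098×10⁻⁷) = 3.486×10⁶ m²/s².
v = 1867 m/s.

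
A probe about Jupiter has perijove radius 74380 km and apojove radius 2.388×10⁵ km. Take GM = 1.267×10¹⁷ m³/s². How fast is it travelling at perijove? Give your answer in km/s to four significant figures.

Semi-major axis a = (r_p + r_a)/2 = 1.5659×10⁵ km = 1.566×10⁸ m.
Vis-viva: v² = μ(2/r − 1/a) = 1.267×10¹⁷ × (2.689×10⁻⁸ − 6.386×10⁻⁹) = 2.598×10⁹ m²/s².
v = 50970 m/s = 50.97 km/s.

v ≈ 50.97 km/s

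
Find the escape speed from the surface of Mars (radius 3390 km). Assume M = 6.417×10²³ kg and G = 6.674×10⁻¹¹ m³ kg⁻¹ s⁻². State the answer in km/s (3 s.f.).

v_esc ≈ 5.03 km/s

μ = GM = 6.674×10⁻¹¹ × 6.417×10²³ = 4.283×10¹³ m³/s².
r = R = 3.390×10⁶ m.
Escape speed v_esc = √(2μ/r) = √(2 × 4.283×10¹³ / 3.390×10⁶) = √(2.527×10⁷) = 5027 m/s.
= 5.027 km/s.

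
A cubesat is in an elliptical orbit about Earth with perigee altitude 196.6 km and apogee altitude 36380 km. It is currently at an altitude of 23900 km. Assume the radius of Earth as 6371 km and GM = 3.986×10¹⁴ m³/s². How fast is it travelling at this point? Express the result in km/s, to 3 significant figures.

r_p = 6371 + 196.6 = 6567.6 km = 6.5676×10⁶ m.
r_a = 6371 + 36380 = 42751 km = 4.2751×10⁷ m.
r = 6371 + 23900 = 30271 km = 3.027×10⁷ m.
Semi-major axis a = (r_p + r_a)/2 = 24659 km = 2.466×10⁷ m.
Vis-viva: v² = μ(2/r − 1/a) = 3.986×10¹⁴ × (6.607×10⁻⁸ − 4.055×10⁻⁸) = 1.017×10⁷ m²/s².
v = 3189 m/s = 3.189 km/s.

v ≈ 3.19 km/s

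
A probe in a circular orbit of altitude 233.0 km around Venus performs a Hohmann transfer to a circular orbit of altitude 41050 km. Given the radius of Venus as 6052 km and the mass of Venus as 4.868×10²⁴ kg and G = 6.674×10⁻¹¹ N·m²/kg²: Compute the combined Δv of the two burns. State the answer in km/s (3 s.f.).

μ = GM = 6.674×10⁻¹¹ × 4.868×10²⁴ = 3.249×10¹⁴ m³/s².
r₁ = 6052 + 233.0 = 6285.0 km = 6.2850×10⁶ m.
r₂ = 6052 + 41050 = 47102 km = 4.7102×10⁷ m.
Transfer ellipse a_t = (r₁ + r₂)/2 = 2.669×10⁷ m.
At r₁: circular v_c1 = √(μ/r₁) = 7190 m/s; transfer-periapsis v_p = √[μ(2/r₁ − 1/a_t)] = 9551 m/s.
Δv₁ = v_p − v_c1 = 2361 m/s.
At r₂: circular v_c2 = √(μ/r₂) = 2626 m/s; transfer-apoapsis v_a = √[μ(2/r₂ − 1/a_t)] = 1274 m/s.
Δv₂ = v_c2 − v_a = 1352 m/s.
Total Δv = Δv₁ + Δv₂ = 3713 m/s = 3.713 km/s.

Δv_total ≈ 3.71 km/s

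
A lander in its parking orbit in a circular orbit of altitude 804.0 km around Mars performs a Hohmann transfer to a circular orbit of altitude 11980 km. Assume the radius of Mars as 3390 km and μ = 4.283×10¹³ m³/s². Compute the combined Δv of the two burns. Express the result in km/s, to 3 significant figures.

r₁ = 3390 + 804.0 = 4194.0 km = 4.1940×10⁶ m.
r₂ = 3390 + 11980 = 15370 km = 1.5370×10⁷ m.
Transfer ellipse a_t = (r₁ + r₂)/2 = 9.782×10⁶ m.
At r₁: circular v_c1 = √(μ/r₁) = 3196 m/s; transfer-periapsis v_p = √[μ(2/r₁ − 1/a_t)] = 4006 m/s.
Δv₁ = v_p − v_c1 = 810.1 m/s.
At r₂: circular v_c2 = √(μ/r₂) = 1669 m/s; transfer-apoapsis v_a = √[μ(2/r₂ − 1/a_t)] = 1093 m/s.
Δv₂ = v_c2 − v_a = 576.3 m/s.
Total Δv = Δv₁ + Δv₂ = 1386 m/s = 1.386 km/s.

Δv_total ≈ 1.39 km/s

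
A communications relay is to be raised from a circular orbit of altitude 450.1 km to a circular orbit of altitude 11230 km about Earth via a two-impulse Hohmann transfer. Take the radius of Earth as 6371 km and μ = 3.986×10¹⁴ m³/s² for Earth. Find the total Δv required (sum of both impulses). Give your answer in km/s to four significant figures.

r₁ = 6371 + 450.1 = 6821.1 km = 6.8211×10⁶ m.
r₂ = 6371 + 11230 = 17601 km = 1.7601×10⁷ m.
Transfer ellipse a_t = (r₁ + r₂)/2 = 1.221×10⁷ m.
At r₁: circular v_c1 = √(μ/r₁) = 7644 m/s; transfer-perigee v_p = √[μ(2/r₁ − 1/a_t)] = 9178 m/s.
Δv₁ = v_p − v_c1 = 1533 m/s.
At r₂: circular v_c2 = √(μ/r₂) = 4759 m/s; transfer-apogee v_a = √[μ(2/r₂ − 1/a_t)] = 3557 m/s.
Δv₂ = v_c2 − v_a = 1202 m/s.
Total Δv = Δv₁ + Δv₂ = 2735 m/s = 2.735 km/s.

Δv_total ≈ 2.735 km/s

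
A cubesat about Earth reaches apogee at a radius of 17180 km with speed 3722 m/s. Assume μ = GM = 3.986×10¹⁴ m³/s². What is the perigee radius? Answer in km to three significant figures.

r_a = 1.718×10⁷ m.
Specific energy ε = v²/2 − μ/r = -1.627×10⁷ J/kg, so a = −μ/(2ε) = 1.225×10⁷ m.
The apsides satisfy r_p + r_a = 2a, so the perigee radius is 2a − r_a = 7.312×10⁶ m = 7311.9 km.

perigee radius ≈ 7310 km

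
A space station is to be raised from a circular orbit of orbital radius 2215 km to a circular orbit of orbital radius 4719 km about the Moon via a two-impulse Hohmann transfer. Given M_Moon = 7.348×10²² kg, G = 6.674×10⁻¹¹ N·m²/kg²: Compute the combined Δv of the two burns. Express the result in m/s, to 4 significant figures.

Δv_total ≈ 452.6 m/s

μ = GM = 6.674×10⁻¹¹ × 7.348×10²² = 4.904×10¹² m³/s².
r₁ = 2215 km = 2.215×10⁶ m.
r₂ = 4719 km = 4.719×10⁶ m.
Transfer ellipse a_t = (r₁ + r₂)/2 = 3.467×10⁶ m.
At r₁: circular v_c1 = √(μ/r₁) = 1488 m/s; transfer-perilune v_p = √[μ(2/r₁ − 1/a_t)] = 1736 m/s.
Δv₁ = v_p − v_c1 = 248.0 m/s.
At r₂: circular v_c2 = √(μ/r₂) = 1019 m/s; transfer-apolune v_a = √[μ(2/r₂ − 1/a_t)] = 814.8 m/s.
Δv₂ = v_c2 − v_a = 204.6 m/s.
Total Δv = Δv₁ + Δv₂ = 452.6 m/s.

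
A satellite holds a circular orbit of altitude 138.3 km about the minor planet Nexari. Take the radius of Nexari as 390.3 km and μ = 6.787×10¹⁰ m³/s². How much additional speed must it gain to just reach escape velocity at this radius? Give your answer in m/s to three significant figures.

r = 390.3 + 138.3 = 528.60 km = 5.2860×10⁵ m.
Circular speed v_c = √(μ/r) = 358.3 m/s.
Escape speed v_esc = √(2μ/r) = √2 × v_c = 506.7 m/s.
Δv = v_esc − v_c = 148.4 m/s.

Δv ≈ 148 m/s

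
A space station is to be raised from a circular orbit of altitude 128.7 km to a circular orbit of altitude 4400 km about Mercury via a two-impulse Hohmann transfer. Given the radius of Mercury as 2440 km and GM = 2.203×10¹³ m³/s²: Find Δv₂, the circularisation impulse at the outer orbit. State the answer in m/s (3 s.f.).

Δv ≈ 469 m/s

r₁ = 2440 + 128.7 = 2568.7 km = 2.5687×10⁶ m.
r₂ = 2440 + 4400 = 6840.0 km = 6.8400×10⁶ m.
Transfer ellipse a_t = (r₁ + r₂)/2 = 4.704×10⁶ m.
At r₁: circular v_c1 = √(μ/r₁) = 2929 m/s; transfer-periherm v_p = √[μ(2/r₁ − 1/a_t)] = 3531 m/s.
At r₂: circular v_c2 = √(μ/r₂) = 1795 m/s; transfer-apoherm v_a = √[μ(2/r₂ − 1/a_t)] = 1326 m/s.
Δv₂ = v_c2 − v_a = 468.5 m/s.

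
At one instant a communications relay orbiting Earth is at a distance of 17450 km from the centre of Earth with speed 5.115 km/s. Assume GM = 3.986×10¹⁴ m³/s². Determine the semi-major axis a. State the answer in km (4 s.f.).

a ≈ 20420 km

r = 1.745×10⁷ m.
Specific orbital energy ε = v²/2 − μ/r = (5115)²/2 − 3.986×10¹⁴/1.745×10⁷ = -9.761×10⁶ J/kg.
Since ε = −μ/(2a), a = −μ/(2ε) = 2.042×10⁷ m = 20418 km.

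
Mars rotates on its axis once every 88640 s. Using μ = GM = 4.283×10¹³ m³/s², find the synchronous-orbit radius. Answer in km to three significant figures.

A synchronous orbit has period T, so by Kepler's third law a = (μT²/4π²)^(1/3).
μT²/4π² = 4.283×10¹³ × (8.864×10⁴)² / 39.48 = 8.524×10²¹ m³.
a = 2.043×10⁷ m = 20428 km.

r_sync ≈ 20400 km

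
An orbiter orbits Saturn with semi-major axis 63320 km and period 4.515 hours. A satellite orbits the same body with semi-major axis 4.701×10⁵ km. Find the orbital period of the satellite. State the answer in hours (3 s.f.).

Kepler's third law: T² ∝ a³, so T₂ = T₁ (a₂/a₁)^(3/2).
a₂/a₁ = 7.424, (a₂/a₁)^(3/2) = 20.23.
T₂ = 4.515 × 20.23 = 91.33 hours.

T₂ ≈ 91.3 hours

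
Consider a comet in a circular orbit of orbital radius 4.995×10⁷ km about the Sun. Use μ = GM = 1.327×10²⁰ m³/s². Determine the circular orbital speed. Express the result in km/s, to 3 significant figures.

r = 4.995×10⁷ km = 4.995×10¹⁰ m.
For a circular orbit v = √(μ/r) = √(1.327×10²⁰ / 4.995×10¹⁰) = √(2.657×10⁹) = 51540 m/s.
That is 51.54 km/s.

v ≈ 51.5 km/s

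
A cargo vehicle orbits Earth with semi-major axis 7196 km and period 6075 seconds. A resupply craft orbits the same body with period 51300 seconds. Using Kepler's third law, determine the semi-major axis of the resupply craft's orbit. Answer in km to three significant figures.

a₂ ≈ 29800 km

Kepler's third law: a³ ∝ T², so a₂ = a₁ (T₂/T₁)^(2/3).
T₂/T₁ = 8.444, (T₂/T₁)^(2/3) = 4.147.
a₂ = 7196 × 4.147 = 29840 km.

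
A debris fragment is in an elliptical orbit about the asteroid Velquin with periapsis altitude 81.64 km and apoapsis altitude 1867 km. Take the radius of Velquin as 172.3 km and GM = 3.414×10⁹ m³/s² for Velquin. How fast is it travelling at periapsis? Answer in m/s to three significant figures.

v ≈ 155 m/s

r_p = 172.3 + 81.64 = 253.94 km = 2.5394×10⁵ m.
r_a = 172.3 + 1867 = 2039.3 km = 2.0393×10⁶ m.
Semi-major axis a = (r_p + r_a)/2 = 1146.6 km = 1.147×10⁶ m.
Vis-viva: v² = μ(2/r − 1/a) = 3.414×10⁹ × (7.876×10⁻⁶ − 8.721×10⁻⁷) = 2.391×10⁴ m²/s².
v = 154.6 m/s.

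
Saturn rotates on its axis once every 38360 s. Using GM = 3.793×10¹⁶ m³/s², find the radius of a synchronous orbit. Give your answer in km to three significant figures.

A synchronous orbit has period T, so by Kepler's third law a = (μT²/4π²)^(1/3).
μT²/4π² = 3.793×10¹⁶ × (3.836×10⁴)² / 39.48 = 1.414×10²⁴ m³.
a = 1.122×10⁸ m = 1.1223×10⁵ km.

r_sync ≈ 1.12×10⁵ km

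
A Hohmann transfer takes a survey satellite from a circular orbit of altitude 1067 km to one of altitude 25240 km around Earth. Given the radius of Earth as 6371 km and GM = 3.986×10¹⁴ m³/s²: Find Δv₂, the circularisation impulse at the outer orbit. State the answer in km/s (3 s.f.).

Δv ≈ 1.36 km/s

r₁ = 6371 + 1067 = 7438.0 km = 7.4380×10⁶ m.
r₂ = 6371 + 25240 = 31611 km = 3.1611×10⁷ m.
Transfer ellipse a_t = (r₁ + r₂)/2 = 1.952×10⁷ m.
At r₁: circular v_c1 = √(μ/r₁) = 7320 m/s; transfer-perigee v_p = √[μ(2/r₁ − 1/a_t)] = 9315 m/s.
At r₂: circular v_c2 = √(μ/r₂) = 3551 m/s; transfer-apogee v_a = √[μ(2/r₂ − 1/a_t)] = 2192 m/s.
Δv₂ = v_c2 − v_a = 1359 m/s.
= 1.359 km/s.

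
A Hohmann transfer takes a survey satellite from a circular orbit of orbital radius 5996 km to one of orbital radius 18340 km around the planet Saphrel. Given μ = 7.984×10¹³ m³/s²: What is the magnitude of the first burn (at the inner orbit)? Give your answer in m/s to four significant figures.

r₁ = 5996 km = 5.996×10⁶ m.
r₂ = 18340 km = 1.834×10⁷ m.
Transfer ellipse a_t = (r₁ + r₂)/2 = 1.217×10⁷ m.
At r₁: circular v_c1 = √(μ/r₁) = 3649 m/s; transfer-periapsis v_p = √[μ(2/r₁ − 1/a_t)] = 4480 m/s.
Δv₁ = v_p − v_c1 = 830.9 m/s.

Δv ≈ 830.9 m/s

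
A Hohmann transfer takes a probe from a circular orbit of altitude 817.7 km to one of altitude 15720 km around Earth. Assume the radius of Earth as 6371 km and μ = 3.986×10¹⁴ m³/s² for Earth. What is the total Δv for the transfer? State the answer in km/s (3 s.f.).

r₁ = 6371 + 817.7 = 7188.7 km = 7.1887×10⁶ m.
r₂ = 6371 + 15720 = 22091 km = 2.2091×10⁷ m.
Transfer ellipse a_t = (r₁ + r₂)/2 = 1.464×10⁷ m.
At r₁: circular v_c1 = √(μ/r₁) = 7446 m/s; transfer-perigee v_p = √[μ(2/r₁ − 1/a_t)] = 9147 m/s.
Δv₁ = v_p − v_c1 = 1701 m/s.
At r₂: circular v_c2 = √(μ/r₂) = 4248 m/s; transfer-apogee v_a = √[μ(2/r₂ − 1/a_t)] = 2977 m/s.
Δv₂ = v_c2 − v_a = 1271 m/s.
Total Δv = Δv₁ + Δv₂ = 2972 m/s = 2.972 km/s.

Δv_total ≈ 2.97 km/s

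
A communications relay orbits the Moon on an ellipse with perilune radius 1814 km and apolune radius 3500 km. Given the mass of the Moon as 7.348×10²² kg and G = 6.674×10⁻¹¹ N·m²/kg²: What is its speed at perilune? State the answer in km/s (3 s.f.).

μ = GM = 6.674×10⁻¹¹ × 7.348×10²² = 4.904×10¹² m³/s².
Semi-major axis a = (r_p + r_a)/2 = 2657.0 km = 2.657×10⁶ m.
Vis-viva: v² = μ(2/r − 1/a) = 4.904×10¹² × (1.103×10⁻⁶ − 3.764×10⁻⁷) = 3.561×10⁶ m²/s².
v = 1887 m/s = 1.887 km/s.

v ≈ 1.89 km/s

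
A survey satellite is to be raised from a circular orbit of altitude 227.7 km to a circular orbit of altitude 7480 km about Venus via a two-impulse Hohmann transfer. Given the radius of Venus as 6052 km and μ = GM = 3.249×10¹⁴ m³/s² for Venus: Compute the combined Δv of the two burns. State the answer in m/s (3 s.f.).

r₁ = 6052 + 227.7 = 6279.7 km = 6.2797×10⁶ m.
r₂ = 6052 + 7480 = 13532 km = 1.3532×10⁷ m.
Transfer ellipse a_t = (r₁ + r₂)/2 = 9.906×10⁶ m.
At r₁: circular v_c1 = √(μ/r₁) = 7193 m/s; transfer-periapsis v_p = √[μ(2/r₁ − 1/a_t)] = 8407 m/s.
Δv₁ = v_p − v_c1 = 1214 m/s.
At r₂: circular v_c2 = √(μ/r₂) = 4900 m/s; transfer-apoapsis v_a = √[μ(2/r₂ − 1/a_t)] = 3901 m/s.
Δv₂ = v_c2 − v_a = 998.6 m/s.
Total Δv = Δv₁ + Δv₂ = 2213 m/s.

Δv_total ≈ 2210 m/s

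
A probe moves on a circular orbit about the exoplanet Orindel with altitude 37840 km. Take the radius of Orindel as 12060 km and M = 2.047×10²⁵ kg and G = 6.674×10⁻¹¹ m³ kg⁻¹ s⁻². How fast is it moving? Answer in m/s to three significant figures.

μ = GM = 6.674×10⁻¹¹ × 2.047×10²⁵ = 1.366×10¹⁵ m³/s².
r = 12060 + 37840 = 49900 km = 4.9900×10⁷ m.
For a circular orbit v = √(μ/r) = √(1.366×10¹⁵ / 4.990×10⁷) = √(2.738×10⁷) = 5232 m/s.

v ≈ 5230 m/s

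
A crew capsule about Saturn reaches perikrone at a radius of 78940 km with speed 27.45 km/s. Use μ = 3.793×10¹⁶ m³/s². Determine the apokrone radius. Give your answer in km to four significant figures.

apokrone radius ≈ 2.867×10⁵ km

r_p = 7.894×10⁷ m.
Specific energy ε = v²/2 − μ/r = -1.037×10⁸ J/kg, so a = −μ/(2ε) = 1.828×10⁸ m.
The apsides satisfy r_p + r_a = 2a, so the apokrone radius is 2a − r_p = 2.867×10⁸ m = 2.8668×10⁵ km.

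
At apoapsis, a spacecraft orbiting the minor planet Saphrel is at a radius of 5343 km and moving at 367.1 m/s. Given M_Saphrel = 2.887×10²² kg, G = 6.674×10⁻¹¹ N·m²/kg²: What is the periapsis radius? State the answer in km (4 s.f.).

periapsis radius ≈ 1228 km

μ = GM = 6.674×10⁻¹¹ × 2.887×10²² = 1.927×10¹² m³/s².
r_a = 5.343×10⁶ m.
Specific energy ε = v²/2 − μ/r = -2.932×10⁵ J/kg, so a = −μ/(2ε) = 3.285×10⁶ m.
The apsides satisfy r_p + r_a = 2a, so the periapsis radius is 2a − r_a = 1.228×10⁶ m = 1227.7 km.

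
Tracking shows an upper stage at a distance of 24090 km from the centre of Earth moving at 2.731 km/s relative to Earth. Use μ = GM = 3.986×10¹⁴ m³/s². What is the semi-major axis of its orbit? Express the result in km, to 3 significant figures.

a ≈ 15500 km

r = 2.409×10⁷ m.
Vis-viva rearranged: 1/a = 2/r − v²/μ = 8.302×10⁻⁸ − 1.871×10⁻⁸ = 6.431×10⁻⁸ m⁻¹.
a = 1.555×10⁷ m = 15550 km.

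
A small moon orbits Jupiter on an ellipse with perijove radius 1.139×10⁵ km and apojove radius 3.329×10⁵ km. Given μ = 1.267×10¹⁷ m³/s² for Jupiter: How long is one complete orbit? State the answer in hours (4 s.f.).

Semi-major axis a = (r_p + r_a)/2 = (1.1390×10⁵ + 3.3290×10⁵)/2 = 2.2340×10⁵ km = 2.234×10⁸ m.
By Kepler's third law T = 2π√(a³/μ) = 2π × 9.381×10³ = 5.894×10⁴ s.
= 16.37 hours.

T ≈ 16.37 hours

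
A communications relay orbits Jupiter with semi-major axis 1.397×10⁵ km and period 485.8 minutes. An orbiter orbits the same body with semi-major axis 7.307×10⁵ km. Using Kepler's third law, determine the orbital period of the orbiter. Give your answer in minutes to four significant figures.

Kepler's third law: T² ∝ a³, so T₂ = T₁ (a₂/a₁)^(3/2).
a₂/a₁ = 5.230, (a₂/a₁)^(3/2) = 11.96.
T₂ = 485.8 × 11.96 = 5811 minutes.

T₂ ≈ 5811 minutes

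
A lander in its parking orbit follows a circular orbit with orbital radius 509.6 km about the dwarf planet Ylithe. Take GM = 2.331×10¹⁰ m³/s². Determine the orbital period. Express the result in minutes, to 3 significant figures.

T ≈ 250 minutes

r = 509.6 km = 5.096×10⁵ m.
Kepler's third law: T = 2π√(r³/μ) = 2π√((5.096×10⁵)³ / 2.331×10¹⁰).
r³/μ = 5.677×10⁶ s², so T = 2π × 2.383×10³ = 1.497×10⁴ s.
Converting: 1.497×10⁴ s ÷ 60.00 = 249.5 minutes.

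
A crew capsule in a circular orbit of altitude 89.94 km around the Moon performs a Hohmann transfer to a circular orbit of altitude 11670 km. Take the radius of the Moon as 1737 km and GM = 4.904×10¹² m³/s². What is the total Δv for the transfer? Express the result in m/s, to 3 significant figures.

r₁ = 1737 + 89.94 = 1826.9 km = 1.8269×10⁶ m.
r₂ = 1737 + 11670 = 13407 km = 1.3407×10⁷ m.
Transfer ellipse a_t = (r₁ + r₂)/2 = 7.617×10⁶ m.
At r₁: circular v_c1 = √(μ/r₁) = 1638 m/s; transfer-perilune v_p = √[μ(2/r₁ − 1/a_t)] = 2174 m/s.
Δv₁ = v_p − v_c1 = 535.3 m/s.
At r₂: circular v_c2 = √(μ/r₂) = 604.8 m/s; transfer-apolune v_a = √[μ(2/r₂ − 1/a_t)] = 296.2 m/s.
Δv₂ = v_c2 − v_a = 308.6 m/s.
Total Δv = Δv₁ + Δv₂ = 843.9 m/s.

Δv_total ≈ 844 m/s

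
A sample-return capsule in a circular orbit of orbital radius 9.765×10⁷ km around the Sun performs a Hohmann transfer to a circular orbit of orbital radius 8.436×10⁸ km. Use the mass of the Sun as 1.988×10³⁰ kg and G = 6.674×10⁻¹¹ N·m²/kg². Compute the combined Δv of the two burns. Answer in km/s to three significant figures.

μ = GM = 6.674×10⁻¹¹ × 1.988×10³⁰ = 1.327×10²⁰ m³/s².
r₁ = 9.765×10⁷ km = 9.765×10¹⁰ m.
r₂ = 8.436×10⁸ km = 8.436×10¹¹ m.
Transfer ellipse a_t = (r₁ + r₂)/2 = 4.706×10¹¹ m.
At r₁: circular v_c1 = √(μ/r₁) = 36860 m/s; transfer-perihelion v_p = √[μ(2/r₁ − 1/a_t)] = 49350 m/s.
Δv₁ = v_p − v_c1 = 12490 m/s.
At r₂: circular v_c2 = √(μ/r₂) = 12540 m/s; transfer-aphelion v_a = √[μ(2/r₂ − 1/a_t)] = 5713 m/s.
Δv₂ = v_c2 − v_a = 6828 m/s.
Total Δv = Δv₁ + Δv₂ = 19320 m/s = 19.32 km/s.

Δv_total ≈ 19.3 km/s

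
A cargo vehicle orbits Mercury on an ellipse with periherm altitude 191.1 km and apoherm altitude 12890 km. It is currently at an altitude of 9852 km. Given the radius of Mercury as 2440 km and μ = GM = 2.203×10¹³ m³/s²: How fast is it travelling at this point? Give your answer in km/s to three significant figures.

v ≈ 1.06 km/s

r_p = 2440 + 191.1 = 2631.1 km = 2.6311×10⁶ m.
r_a = 2440 + 12890 = 15330 km = 1.5330×10⁷ m.
r = 2440 + 9852 = 12292 km = 1.229×10⁷ m.
Semi-major axis a = (r_p + r_a)/2 = 8980.5 km = 8.981×10⁶ m.
Vis-viva: v² = μ(2/r − 1/a) = 2.203×10¹³ × (1.627×10⁻⁷ − 1.114×10⁻⁷) = 1.131×10⁶ m²/s².
v = 1064 m/s = 1.064 km/s.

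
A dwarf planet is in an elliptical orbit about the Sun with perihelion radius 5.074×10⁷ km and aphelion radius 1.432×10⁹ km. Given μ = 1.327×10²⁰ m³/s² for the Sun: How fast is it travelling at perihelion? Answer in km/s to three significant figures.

v ≈ 71.1 km/s

Semi-major axis a = (r_p + r_a)/2 = 7.4137×10⁸ km = 7.414×10¹¹ m.
Vis-viva: v² = μ(2/r − 1/a) = 1.327×10²⁰ × (3.942×10⁻¹¹ − 1.349×10⁻¹²) = 5.052×10⁹ m²/s².
v = 71070 m/s = 71.07 km/s.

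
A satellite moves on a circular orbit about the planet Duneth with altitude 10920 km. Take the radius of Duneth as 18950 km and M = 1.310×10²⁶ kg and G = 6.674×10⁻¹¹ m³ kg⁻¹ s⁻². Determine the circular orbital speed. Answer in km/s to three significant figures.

μ = GM = 6.674×10⁻¹¹ × 1.310×10²⁶ = 8.743×10¹⁵ m³/s².
r = 18950 + 10920 = 29870 km = 2.9870×10⁷ m.
For a circular orbit v = √(μ/r) = √(8.743×10¹⁵ / 2.987×10⁷) = √(2.927×10⁸) = 17110 m/s.
That is 17.11 km/s.

v ≈ 17.1 km/s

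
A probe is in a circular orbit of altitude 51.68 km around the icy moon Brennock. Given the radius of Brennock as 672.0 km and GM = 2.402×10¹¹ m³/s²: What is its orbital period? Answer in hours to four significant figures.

r = 672.0 + 51.68 = 723.68 km = 7.2368×10⁵ m.
Kepler's third law: T = 2π√(r³/μ) = 2π√((7.237×10⁵)³ / 2.402×10¹¹).
r³/μ = 1.578×10⁶ s², so T = 2π × 1.256×10³ = 7.892×10³ s.
Converting: 7.892×10³ s ÷ 3600 = 2.192 hours.

T ≈ 2.192 hours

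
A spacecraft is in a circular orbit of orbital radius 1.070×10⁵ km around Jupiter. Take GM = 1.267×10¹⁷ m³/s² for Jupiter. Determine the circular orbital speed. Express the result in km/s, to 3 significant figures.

r = 1.070×10⁵ km = 1.070×10⁸ m.
For a circular orbit v = √(μ/r) = √(1.267×10¹⁷ / 1.070×10⁸) = √(1.184×10⁹) = 34410 m/s.
That is 34.41 km/s.

v ≈ 34.4 km/s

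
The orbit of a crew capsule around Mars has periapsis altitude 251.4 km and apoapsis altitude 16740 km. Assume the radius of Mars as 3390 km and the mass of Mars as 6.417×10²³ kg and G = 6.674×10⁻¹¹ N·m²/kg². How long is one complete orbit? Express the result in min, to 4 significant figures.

μ = GM = 6.674×10⁻¹¹ × 6.417×10²³ = 4.283×10¹³ m³/s².
r_p = 3390 + 251.4 = 3641.4 km = 3.6414×10⁶ m.
r_a = 3390 + 16740 = 20130 km = 2.0130×10⁷ m.
Semi-major axis a = (r_p + r_a)/2 = (3641.4 + 20130)/2 = 11886 km = 1.189×10⁷ m.
By Kepler's third law T = 2π√(a³/μ) = 2π × 6.261×10³ = 3.934×10⁴ s.
= 655.7 min.

T ≈ 655.7 min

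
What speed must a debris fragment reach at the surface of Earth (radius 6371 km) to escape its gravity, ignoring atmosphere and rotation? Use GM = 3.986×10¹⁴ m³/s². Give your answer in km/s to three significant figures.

r = R = 6.371×10⁶ m.
Escape speed v_esc = √(2μ/r) = √(2 × 3.986×10¹⁴ / 6.371×10⁶) = √(1.251×10⁸) = 11190 m/s.
= 11.19 km/s.

v_esc ≈ 11.2 km/s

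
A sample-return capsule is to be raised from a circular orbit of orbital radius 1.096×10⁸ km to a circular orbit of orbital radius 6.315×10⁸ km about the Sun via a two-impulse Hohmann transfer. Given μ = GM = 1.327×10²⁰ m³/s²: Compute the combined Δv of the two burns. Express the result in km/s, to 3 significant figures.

r₁ = 1.096×10⁸ km = 1.096×10¹¹ m.
r₂ = 6.315×10⁸ km = 6.315×10¹¹ m.
Transfer ellipse a_t = (r₁ + r₂)/2 = 3.706×10¹¹ m.
At r₁: circular v_c1 = √(μ/r₁) = 34800 m/s; transfer-perihelion v_p = √[μ(2/r₁ − 1/a_t)] = 45420 m/s.
Δv₁ = v_p − v_c1 = 10630 m/s.
At r₂: circular v_c2 = √(μ/r₂) = 14500 m/s; transfer-aphelion v_a = √[μ(2/r₂ − 1/a_t)] = 7884 m/s.
Δv₂ = v_c2 − v_a = 6612 m/s.
Total Δv = Δv₁ + Δv₂ = 17240 m/s = 17.24 km/s.

Δv_total ≈ 17.2 km/s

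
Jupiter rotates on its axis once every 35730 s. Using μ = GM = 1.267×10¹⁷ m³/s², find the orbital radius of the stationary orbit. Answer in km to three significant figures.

A synchronous orbit has period T, so by Kepler's third law a = (μT²/4π²)^(1/3).
μT²/4π² = 1.267×10¹⁷ × (3.573×10⁴)² / 39.48 = 4.097×10²⁴ m³.
a = 1.600×10⁸ m = 1.6002×10⁵ km.

r_sync ≈ 1.60×10⁵ km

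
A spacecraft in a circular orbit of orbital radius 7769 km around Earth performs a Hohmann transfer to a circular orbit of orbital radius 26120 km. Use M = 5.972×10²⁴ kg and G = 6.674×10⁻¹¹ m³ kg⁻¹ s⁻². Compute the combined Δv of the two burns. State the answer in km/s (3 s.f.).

Δv_total ≈ 2.99 km/s

μ = GM = 6.674×10⁻¹¹ × 5.972×10²⁴ = 3.986×10¹⁴ m³/s².
r₁ = 7769 km = 7.769×10⁶ m.
r₂ = 26120 km = 2.612×10⁷ m.
Transfer ellipse a_t = (r₁ + r₂)/2 = 1.694×10⁷ m.
At r₁: circular v_c1 = √(μ/r₁) = 7163 m/s; transfer-perigee v_p = √[μ(2/r₁ − 1/a_t)] = 8893 m/s.
Δv₁ = v_p − v_c1 = 1730 m/s.
At r₂: circular v_c2 = √(μ/r₂) = 3906 m/s; transfer-apogee v_a = √[μ(2/r₂ − 1/a_t)] = 2645 m/s.
Δv₂ = v_c2 − v_a = 1261 m/s.
Total Δv = Δv₁ + Δv₂ = 2992 m/s = 2.992 km/s.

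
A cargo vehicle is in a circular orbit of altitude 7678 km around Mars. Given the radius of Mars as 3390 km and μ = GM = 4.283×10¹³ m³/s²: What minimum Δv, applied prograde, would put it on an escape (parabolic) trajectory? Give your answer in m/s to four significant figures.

Δv ≈ 814.8 m/s

r = 3390 + 7678 = 11068 km = 1.1068×10⁷ m.
Circular speed v_c = √(μ/r) = 1967 m/s.
Escape speed v_esc = √(2μ/r) = √2 × v_c = 2782 m/s.
Δv = v_esc − v_c = 814.8 m/s.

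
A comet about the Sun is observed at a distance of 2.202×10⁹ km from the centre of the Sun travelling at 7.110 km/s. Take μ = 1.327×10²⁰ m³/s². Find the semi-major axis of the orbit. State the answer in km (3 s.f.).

r = 2.202×10¹² m.
Specific orbital energy ε = v²/2 − μ/r = (7110)²/2 − 1.327×10²⁰/2.202×10¹² = -3.499×10⁷ J/kg.
Since ε = −μ/(2a), a = −μ/(2ε) = 1.896×10¹² m = 1.8964×10⁹ km.

a ≈ 1.90×10⁹ km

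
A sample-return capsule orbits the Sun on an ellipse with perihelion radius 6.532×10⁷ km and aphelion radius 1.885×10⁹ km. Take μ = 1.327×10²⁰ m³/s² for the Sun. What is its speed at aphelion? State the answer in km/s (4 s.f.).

v ≈ 2.172 km/s

Semi-major axis a = (r_p + r_a)/2 = 9.7516×10⁸ km = 9.752×10¹¹ m.
Vis-viva: v² = μ(2/r − 1/a) = 1.327×10²⁰ × (1.061×10⁻¹² − 1.025×10⁻¹²) = 4.716×10⁶ m²/s².
v = 2172 m/s = 2.172 km/s.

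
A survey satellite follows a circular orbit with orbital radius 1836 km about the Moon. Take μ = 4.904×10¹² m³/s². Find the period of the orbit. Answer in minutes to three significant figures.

T ≈ 118 minutes

r = 1836 km = 1.836×10⁶ m.
Kepler's third law: T = 2π√(r³/μ) = 2π√((1.836×10⁶)³ / 4.904×10¹²).
r³/μ = 1.262×10⁶ s², so T = 2π × 1.123×10³ = 7.059×10³ s.
Converting: 7.059×10³ s ÷ 60.00 = 117.6 minutes.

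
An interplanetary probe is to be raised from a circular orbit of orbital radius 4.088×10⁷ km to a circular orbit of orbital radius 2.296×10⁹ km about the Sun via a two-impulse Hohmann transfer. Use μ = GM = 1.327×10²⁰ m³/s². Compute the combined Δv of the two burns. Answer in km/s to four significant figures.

r₁ = 4.088×10⁷ km = 4.088×10¹⁰ m.
r₂ = 2.296×10⁹ km = 2.296×10¹² m.
Transfer ellipse a_t = (r₁ + r₂)/2 = 1.168×10¹² m.
At r₁: circular v_c1 = √(μ/r₁) = 56970 m/s; transfer-perihelion v_p = √[μ(2/r₁ − 1/a_t)] = 79870 m/s.
Δv₁ = v_p − v_c1 = 22890 m/s.
At r₂: circular v_c2 = √(μ/r₂) = 7602 m/s; transfer-aphelion v_a = √[μ(2/r₂ − 1/a_t)] = 1422 m/s.
Δv₂ = v_c2 − v_a = 6180 m/s.
Total Δv = Δv₁ + Δv₂ = 29070 m/s = 29.07 km/s.

Δv_total ≈ 29.07 km/s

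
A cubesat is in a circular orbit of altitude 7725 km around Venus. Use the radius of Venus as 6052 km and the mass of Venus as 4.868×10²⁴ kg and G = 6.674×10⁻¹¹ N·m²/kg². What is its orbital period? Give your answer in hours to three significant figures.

μ = GM = 6.674×10⁻¹¹ × 4.868×10²⁴ = 3.249×10¹⁴ m³/s².
r = 6052 + 7725 = 13777 km = 1.3777×10⁷ m.
Kepler's third law: T = 2π√(r³/μ) = 2π√((1.378×10⁷)³ / 3.249×10¹⁴).
r³/μ = 8.049×10⁶ s², so T = 2π × 2.837×10³ = 1.783×10⁴ s.
Converting: 1.783×10⁴ s ÷ 3600 = 4.952 hours.

T ≈ 4.95 hours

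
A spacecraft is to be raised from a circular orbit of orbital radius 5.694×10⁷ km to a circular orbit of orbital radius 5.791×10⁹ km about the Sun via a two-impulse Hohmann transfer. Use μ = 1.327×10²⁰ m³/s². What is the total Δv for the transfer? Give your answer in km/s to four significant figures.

r₁ = 5.694×10⁷ km = 5.694×10¹⁰ m.
r₂ = 5.791×10⁹ km = 5.791×10¹² m.
Transfer ellipse a_t = (r₁ + r₂)/2 = 2.924×10¹² m.
At r₁: circular v_c1 = √(μ/r₁) = 48280 m/s; transfer-perihelion v_p = √[μ(2/r₁ − 1/a_t)] = 67940 m/s.
Δv₁ = v_p − v_c1 = 19660 m/s.
At r₂: circular v_c2 = √(μ/r₂) = 4787 m/s; transfer-aphelion v_a = √[μ(2/r₂ − 1/a_t)] = 668.0 m/s.
Δv₂ = v_c2 − v_a = 4119 m/s.
Total Δv = Δv₁ + Δv₂ = 23780 m/s = 23.78 km/s.

Δv_total ≈ 23.78 km/s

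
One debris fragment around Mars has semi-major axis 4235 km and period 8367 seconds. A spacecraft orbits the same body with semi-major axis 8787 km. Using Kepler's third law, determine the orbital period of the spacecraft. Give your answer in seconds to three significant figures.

Kepler's third law: T² ∝ a³, so T₂ = T₁ (a₂/a₁)^(3/2).
a₂/a₁ = 2.075, (a₂/a₁)^(3/2) = 2.989.
T₂ = 8367 × 2.989 = 25010 seconds.

T₂ ≈ 25000 seconds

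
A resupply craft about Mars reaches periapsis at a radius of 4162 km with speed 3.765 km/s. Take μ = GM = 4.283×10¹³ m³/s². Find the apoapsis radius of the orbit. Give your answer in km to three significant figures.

apoapsis radius ≈ 9210 km

r_p = 4.162×10⁶ m.
Specific energy ε = v²/2 − μ/r = -3.203×10⁶ J/kg, so a = −μ/(2ε) = 6.686×10⁶ m.
The apsides satisfy r_p + r_a = 2a, so the apoapsis radius is 2a − r_p = 9.209×10⁶ m = 9209.4 km.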